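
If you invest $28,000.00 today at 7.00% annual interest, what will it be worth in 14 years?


Future value formula: FV = PV × (1 + r)^t
FV = $28,000.00 × (1 + 0.07)^14
FV = $28,000.00 × 2.5785342
FV = $72,198.96

FV = PV × (1 + r)^t = $72,198.96


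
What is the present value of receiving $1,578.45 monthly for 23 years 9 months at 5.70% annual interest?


Present value of an ordinary annuity: PV = PMT × (1 − (1 + r)^(−n)) / r
Monthly rate r = 0.057/12 = 0.00475, n = 285
PV = $1,578.45 × (1 − (1 + 0.057/12)^(−285)) / (0.057/12)
PV = $1,578.45 × 155.979155
PV = $246,205.30

PV = PMT × (1-(1+r)^(-n))/r = $246,205.30


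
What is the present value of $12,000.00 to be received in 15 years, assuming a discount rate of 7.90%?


Present value formula: PV = FV / (1 + r)^t
PV = $12,000.00 / (1 + 0.079)^15
PV = $12,000.00 / 3.128396
PV = $3,835.83

PV = FV / (1 + r)^t = $3,835.83


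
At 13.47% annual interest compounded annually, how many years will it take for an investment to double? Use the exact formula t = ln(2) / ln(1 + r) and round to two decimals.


Doubling condition: (1 + r)^t = 2
Take ln of both sides: t × ln(1 + r) = ln(2)
t = ln(2) / ln(1 + r)
t = 0.693147 / 0.126368
t = 5.49

t = ln(2) / ln(1 + r) = 5.49 years


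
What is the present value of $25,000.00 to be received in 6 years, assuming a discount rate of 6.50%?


Present value formula: PV = FV / (1 + r)^t
PV = $25,000.00 / (1 + 0.065)^6
PV = $25,000.00 / 1.4591423
PV = $17,133.35

PV = FV / (1 + r)^t = $17,133.35


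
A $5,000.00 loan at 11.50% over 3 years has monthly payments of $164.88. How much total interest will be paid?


Total paid over the life of the loan = PMT × n.
Total paid = $164.88 × 36 = $5,935.68
Total interest = total paid − principal = $5,935.68 − $5,000.00 = $935.68

Total interest = (PMT × n) - PV = $935.68


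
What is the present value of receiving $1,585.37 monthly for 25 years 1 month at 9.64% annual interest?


Present value of an ordinary annuity: PV = PMT × (1 − (1 + r)^(−n)) / r
Monthly rate r = 0.0964/12 ≈ 0.00803333, n = 301
PV = $1,585.37 × (1 − (1 + 0.0964/12)^(−301)) / (0.0964/12)
PV = $1,585.37 × 113.282791
PV = $179,595.14

PV = PMT × (1-(1+r)^(-n))/r = $179,595.14


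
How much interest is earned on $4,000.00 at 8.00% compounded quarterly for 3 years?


Compound interest earned = final amount − principal.
A = P(1 + r/n)^(nt) = $4,000.00 × (1 + 0.08/4)^(4 × 3) = $5,072.97
Interest = A − P = $5,072.97 − $4,000.00 = $1,072.97

Interest = A - P = $1,072.97


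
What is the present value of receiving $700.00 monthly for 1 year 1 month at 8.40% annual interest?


Present value of an ordinary annuity: PV = PMT × (1 − (1 + r)^(−n)) / r
Monthly rate r = 0.084/12 = 0.007, n = 13
PV = $700.00 × (1 − (1 + 0.084/12)^(−13)) / (0.084/12)
PV = $700.00 × 12.384685
PV = $8,669.28

PV = PMT × (1-(1+r)^(-n))/r = $8,669.28


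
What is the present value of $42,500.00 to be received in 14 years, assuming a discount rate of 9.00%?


Present value formula: PV = FV / (1 + r)^t
PV = $42,500.00 / (1 + 0.09)^14
PV = $42,500.00 / 3.341727
PV = $12,717.97

PV = FV / (1 + r)^t = $12,717.97


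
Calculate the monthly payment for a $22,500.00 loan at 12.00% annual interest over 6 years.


Loan payment formula: PMT = PV × r / (1 − (1 + r)^(−n))
Monthly rate r = 0.12/12 = 0.01, n = 72 months
Denominator: 1 − (1 + 0.12/12)^(−72) = 0.511504
PMT = $22,500.00 × (0.12/12) / 0.511504
PMT = $439.88 per month

PMT = PV × r / (1-(1+r)^(-n)) = $439.88/month


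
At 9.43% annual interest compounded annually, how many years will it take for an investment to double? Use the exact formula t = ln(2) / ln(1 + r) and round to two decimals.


Doubling condition: (1 + r)^t = 2
Take ln of both sides: t × ln(1 + r) = ln(2)
t = ln(2) / ln(1 + r)
t = 0.693147 / 0.090115
t = 7.69

t = ln(2) / ln(1 + r) = 7.69 years


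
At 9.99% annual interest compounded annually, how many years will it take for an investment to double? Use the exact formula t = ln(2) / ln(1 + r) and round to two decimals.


Doubling condition: (1 + r)^t = 2
Take ln of both sides: t × ln(1 + r) = ln(2)
t = ln(2) / ln(1 + r)
t = 0.693147 / 0.095219
t = 7.28

t = ln(2) / ln(1 + r) = 7.28 years


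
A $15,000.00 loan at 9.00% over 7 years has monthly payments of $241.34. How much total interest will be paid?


Total paid over the life of the loan = PMT × n.
Total paid = $241.34 × 84 = $20,272.56
Total interest = total paid − principal = $20,272.56 − $15,000.00 = $5,272.56

Total interest = (PMT × n) - PV = $5,272.56


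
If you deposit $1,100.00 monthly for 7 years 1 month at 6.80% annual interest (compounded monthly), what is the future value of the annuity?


Future value of an ordinary annuity: FV = PMT × ((1 + r)^n − 1) / r
Monthly rate r = 0.068/12 ≈ 0.00566667, n = 85
FV = $1,100.00 × ((1 + 0.068/12)^85 − 1) / (0.068/12)
FV = $1,100.00 × 108.806601
FV = $119,687.26

FV = PMT × ((1+r)^n - 1)/r = $119,687.26


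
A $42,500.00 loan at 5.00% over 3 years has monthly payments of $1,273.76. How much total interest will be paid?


Total paid over the life of the loan = PMT × n.
Total paid = $1,273.76 × 36 = $45,855.36
Total interest = total paid − principal = $45,855.36 − $42,500.00 = $3,355.36

Total interest = (PMT × n) - PV = $3,355.36


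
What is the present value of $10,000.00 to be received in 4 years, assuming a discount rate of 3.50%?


Present value formula: PV = FV / (1 + r)^t
PV = $10,000.00 / (1 + 0.035)^4
PV = $10,000.00 / 1.147523
PV = $8,714.42

PV = FV / (1 + r)^t = $8,714.42


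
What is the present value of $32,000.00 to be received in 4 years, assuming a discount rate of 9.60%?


Present value formula: PV = FV / (1 + r)^t
PV = $32,000.00 / (1 + 0.096)^4
PV = $32,000.00 / 1.442920
PV = $22,177.25

PV = FV / (1 + r)^t = $22,177.25


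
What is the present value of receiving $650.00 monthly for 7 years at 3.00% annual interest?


Present value of an ordinary annuity: PV = PMT × (1 − (1 + r)^(−n)) / r
Monthly rate r = 0.03/12 = 0.0025, n = 84
PV = $650.00 × (1 − (1 + 0.03/12)^(−84)) / (0.03/12)
PV = $650.00 × 75.681321
PV = $49,192.86

PV = PMT × (1-(1+r)^(-n))/r = $49,192.86


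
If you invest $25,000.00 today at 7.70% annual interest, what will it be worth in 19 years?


Future value formula: FV = PV × (1 + r)^t
FV = $25,000.00 × (1 + 0.077)^19
FV = $25,000.00 × 4.0935336
FV = $102,338.34

FV = PV × (1 + r)^t = $102,338.34


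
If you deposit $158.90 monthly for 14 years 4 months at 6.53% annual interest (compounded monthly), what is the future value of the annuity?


Future value of an ordinary annuity: FV = PMT × ((1 + r)^n − 1) / r
Monthly rate r = 0.0653/12 ≈ 0.00544167, n = 172
FV = $158.90 × ((1 + 0.0653/12)^172 − 1) / (0.0653/12)
FV = $158.90 × 283.592450
FV = $45,062.84

FV = PMT × ((1+r)^n - 1)/r = $45,062.84


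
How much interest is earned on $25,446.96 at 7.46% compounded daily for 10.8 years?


Compound interest earned = final amount − principal.
A = P(1 + r/n)^(nt) = $25,446.96 × (1 + 0.0746/365)^(365 × 10.8) = $56,951.15
Interest = A − P = $56,951.15 − $25,446.96 = $31,504.19

Interest = A - P = $31,504.19


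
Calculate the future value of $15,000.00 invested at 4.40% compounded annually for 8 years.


Compound interest formula: A = P(1 + r/n)^(nt)
A = $15,000.00 × (1 + 0.044/1)^(1 × 8)
Growth factor: (1 + 0.044/1)^8 = 1.411250
A = $15,000.00 × 1.411250
A = $21,168.75

A = P(1 + r/n)^(nt) = $21,168.75


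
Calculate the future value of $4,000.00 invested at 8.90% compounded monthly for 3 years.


Compound interest formula: A = P(1 + r/n)^(nt)
A = $4,000.00 × (1 + 0.089/12)^(12 × 3)
Growth factor: (1 + 0.089/12)^36 = 1.304754
A = $4,000.00 × 1.304754
A = $5,219.02

A = P(1 + r/n)^(nt) = $5,219.02


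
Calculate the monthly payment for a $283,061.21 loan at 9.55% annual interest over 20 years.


Loan payment formula: PMT = PV × r / (1 − (1 + r)^(−n))
Monthly rate r = 0.0955/12 ≈ 0.00795833, n = 240 months
Denominator: 1 − (1 + 0.0955/12)^(−240) = 0.850796
PMT = $283,061.21 × (0.0955/12) / 0.850796
PMT = $2,647.75 per month

PMT = PV × r / (1-(1+r)^(-n)) = $2,647.75/month


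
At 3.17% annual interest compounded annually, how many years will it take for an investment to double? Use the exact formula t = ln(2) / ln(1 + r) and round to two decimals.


Doubling condition: (1 + r)^t = 2
Take ln of both sides: t × ln(1 + r) = ln(2)
t = ln(2) / ln(1 + r)
t = 0.693147 / 0.031208
t = 22.21

t = ln(2) / ln(1 + r) = 22.21 years


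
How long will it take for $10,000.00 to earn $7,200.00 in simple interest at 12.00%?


Rearrange the simple interest formula for t:
I = P × r × t  ⇒  t = I / (P × r)
t = $7,200.00 / ($10,000.00 × 0.12)
t = 6

t = I/(P×r) = 6 years


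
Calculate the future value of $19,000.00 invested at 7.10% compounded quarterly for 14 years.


Compound interest formula: A = P(1 + r/n)^(nt)
A = $19,000.00 × (1 + 0.071/4)^(4 × 14)
Growth factor: (1 + 0.071/4)^56 = 2.6785652
A = $19,000.00 × 2.6785652
A = $50,892.74

A = P(1 + r/n)^(nt) = $50,892.74


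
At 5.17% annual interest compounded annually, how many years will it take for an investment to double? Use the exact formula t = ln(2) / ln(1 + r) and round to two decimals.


Doubling condition: (1 + r)^t = 2
Take ln of both sides: t × ln(1 + r) = ln(2)
t = ln(2) / ln(1 + r)
t = 0.693147 / 0.050408
t = 13.75

t = ln(2) / ln(1 + r) = 13.75 years


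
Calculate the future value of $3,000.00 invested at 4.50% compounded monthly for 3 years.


Compound interest formula: A = P(1 + r/n)^(nt)
A = $3,000.00 × (1 + 0.045/12)^(12 × 3)
Growth factor: (1 + 0.045/12)^36 = 1.144248
A = $3,000.00 × 1.144248
A = $3,432.74

A = P(1 + r/n)^(nt) = $3,432.74


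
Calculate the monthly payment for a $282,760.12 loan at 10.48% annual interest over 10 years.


Loan payment formula: PMT = PV × r / (1 − (1 + r)^(−n))
Monthly rate r = 0.1048/12 ≈ 0.00873333, n = 120 months
Denominator: 1 − (1 + 0.1048/12)^(−120) = 0.647763
PMT = $282,760.12 × (0.1048/12) / 0.647763
PMT = $3,812.26 per month

PMT = PV × r / (1-(1+r)^(-n)) = $3,812.26/month


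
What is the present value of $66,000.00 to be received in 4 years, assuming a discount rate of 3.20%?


Present value formula: PV = FV / (1 + r)^t
PV = $66,000.00 / (1 + 0.032)^4
PV = $66,000.00 / 1.1342761
PV = $58,186.89

PV = FV / (1 + r)^t = $58,186.89


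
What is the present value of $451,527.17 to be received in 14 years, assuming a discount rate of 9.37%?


Present value formula: PV = FV / (1 + r)^t
PV = $451,527.17 / (1 + 0.0937)^14
PV = $451,527.17 / 3.5040877
PV = $128,857.27

PV = FV / (1 + r)^t = $128,857.27


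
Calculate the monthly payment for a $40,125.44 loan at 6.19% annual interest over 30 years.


Loan payment formula: PMT = PV × r / (1 − (1 + r)^(−n))
Monthly rate r = 0.0619/12 ≈ 0.00515833, n = 360 months
Denominator: 1 − (1 + 0.0619/12)^(−360) = 0.843113
PMT = $40,125.44 × (0.0619/12) / 0.843113
PMT = $245.50 per month

PMT = PV × r / (1-(1+r)^(-n)) = $245.50/month


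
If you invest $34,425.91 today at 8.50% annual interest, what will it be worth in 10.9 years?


Future value formula: FV = PV × (1 + r)^t
FV = $34,425.91 × (1 + 0.085)^10.9
FV = $34,425.91 × 2.4332355
FV = $83,766.35

FV = PV × (1 + r)^t = $83,766.35


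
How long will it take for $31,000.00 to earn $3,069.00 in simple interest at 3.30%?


Rearrange the simple interest formula for t:
I = P × r × t  ⇒  t = I / (P × r)
t = $3,069.00 / ($31,000.00 × 0.033)
t = 3

t = I/(P×r) = 3 years


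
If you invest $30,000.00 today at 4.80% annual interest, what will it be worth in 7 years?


Future value formula: FV = PV × (1 + r)^t
FV = $30,000.00 × (1 + 0.048)^7
FV = $30,000.00 × 1.388446
FV = $41,653.38

FV = PV × (1 + r)^t = $41,653.38


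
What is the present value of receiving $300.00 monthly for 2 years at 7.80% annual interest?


Present value of an ordinary annuity: PV = PMT × (1 − (1 + r)^(−n)) / r
Monthly rate r = 0.078/12 = 0.0065, n = 24
PV = $300.00 × (1 − (1 + 0.078/12)^(−24)) / (0.078/12)
PV = $300.00 × 22.155200
PV = $6,646.56

PV = PMT × (1-(1+r)^(-n))/r = $6,646.56


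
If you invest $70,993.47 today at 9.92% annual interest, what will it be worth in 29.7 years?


Future value formula: FV = PV × (1 + r)^t
FV = $70,993.47 × (1 + 0.0992)^29.7
FV = $70,993.47 × 16.5950504
FV = $1,178,140.21

FV = PV × (1 + r)^t = $1,178,140.21


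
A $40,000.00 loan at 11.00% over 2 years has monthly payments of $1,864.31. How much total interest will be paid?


Total paid over the life of the loan = PMT × n.
Total paid = $1,864.31 × 24 = $44,743.44
Total interest = total paid − principal = $44,743.44 − $40,000.00 = $4,743.44

Total interest = (PMT × n) - PV = $4,743.44


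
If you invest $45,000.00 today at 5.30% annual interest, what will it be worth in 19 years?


Future value formula: FV = PV × (1 + r)^t
FV = $45,000.00 × (1 + 0.053)^19
FV = $45,000.00 × 2.6677127
FV = $120,047.07

FV = PV × (1 + r)^t = $120,047.07


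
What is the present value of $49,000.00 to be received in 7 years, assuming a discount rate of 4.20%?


Present value formula: PV = FV / (1 + r)^t
PV = $49,000.00 / (1 + 0.042)^7
PV = $49,000.00 / 1.333749
PV = $36,738.55

PV = FV / (1 + r)^t = $36,738.55


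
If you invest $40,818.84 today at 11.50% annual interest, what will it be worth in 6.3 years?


Future value formula: FV = PV × (1 + r)^t
FV = $40,818.84 × (1 + 0.115)^6.3
FV = $40,818.84 × 1.9853252
FV = $81,038.67

FV = PV × (1 + r)^t = $81,038.67


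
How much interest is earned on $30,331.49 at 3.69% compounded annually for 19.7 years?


Compound interest earned = final amount − principal.
A = P(1 + r/n)^(nt) = $30,331.49 × (1 + 0.0369/1)^(1 × 19.7) = $61,931.30
Interest = A − P = $61,931.30 − $30,331.49 = $31,599.81

Interest = A - P = $31,599.81


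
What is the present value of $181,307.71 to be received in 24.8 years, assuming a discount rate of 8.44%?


Present value formula: PV = FV / (1 + r)^t
PV = $181,307.71 / (1 + 0.0844)^24.8
PV = $181,307.71 / 7.459330
PV = $24,306.17

PV = FV / (1 + r)^t = $24,306.17


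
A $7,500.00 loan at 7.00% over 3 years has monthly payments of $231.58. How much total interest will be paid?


Total paid over the life of the loan = PMT × n.
Total paid = $231.58 × 36 = $8,336.88
Total interest = total paid − principal = $8,336.88 − $7,500.00 = $836.88

Total interest = (PMT × n) - PV = $836.88


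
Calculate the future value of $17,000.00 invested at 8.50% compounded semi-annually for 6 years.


Compound interest formula: A = P(1 + r/n)^(nt)
A = $17,000.00 × (1 + 0.085/2)^(2 × 6)
Growth factor: (1 + 0.085/2)^12 = 1.647831
A = $17,000.00 × 1.647831
A = $28,013.13

A = P(1 + r/n)^(nt) = $28,013.13


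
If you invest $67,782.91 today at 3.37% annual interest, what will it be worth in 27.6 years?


Future value formula: FV = PV × (1 + r)^t
FV = $67,782.91 × (1 + 0.0337)^27.6
FV = $67,782.91 × 2.4962533
FV = $169,203.31

FV = PV × (1 + r)^t = $169,203.31


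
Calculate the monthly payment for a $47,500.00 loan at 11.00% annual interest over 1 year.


Loan payment formula: PMT = PV × r / (1 − (1 + r)^(−n))
Monthly rate r = 0.11/12 ≈ 0.00916667, n = 12 months
Denominator: 1 − (1 + 0.11/12)^(−12) = 0.1037168
PMT = $47,500.00 × (0.11/12) / 0.1037168
PMT = $4,198.13 per month

PMT = PV × r / (1-(1+r)^(-n)) = $4,198.13/month


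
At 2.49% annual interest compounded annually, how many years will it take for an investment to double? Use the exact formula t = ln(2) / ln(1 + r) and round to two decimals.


Doubling condition: (1 + r)^t = 2
Take ln of both sides: t × ln(1 + r) = ln(2)
t = ln(2) / ln(1 + r)
t = 0.693147 / 0.024595
t = 28.18

t = ln(2) / ln(1 + r) = 28.18 years


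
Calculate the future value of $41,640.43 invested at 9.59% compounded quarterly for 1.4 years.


Compound interest formula: A = P(1 + r/n)^(nt)
A = $41,640.43 × (1 + 0.0959/4)^(4 × 1.4)
Growth factor: (1 + 0.0959/4)^5.6 = 1.14187977
A = $41,640.43 × 1.14187977
A = $47,548.36

A = P(1 + r/n)^(nt) = $47,548.36


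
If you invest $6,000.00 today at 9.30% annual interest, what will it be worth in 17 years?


Future value formula: FV = PV × (1 + r)^t
FV = $6,000.00 × (1 + 0.093)^17
FV = $6,000.00 × 4.5346394
FV = $27,207.84

FV = PV × (1 + r)^t = $27,207.84


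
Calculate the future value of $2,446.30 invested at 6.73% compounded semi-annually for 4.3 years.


Compound interest formula: A = P(1 + r/n)^(nt)
A = $2,446.30 × (1 + 0.0673/2)^(2 × 4.3)
Growth factor: (1 + 0.0673/2)^8.6 = 1.329267
A = $2,446.30 × 1.329267
A = $3,251.79

A = P(1 + r/n)^(nt) = $3,251.79


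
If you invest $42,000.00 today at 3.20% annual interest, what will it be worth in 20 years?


Future value formula: FV = PV × (1 + r)^t
FV = $42,000.00 × (1 + 0.032)^20
FV = $42,000.00 × 1.8775605
FV = $78,857.54

FV = PV × (1 + r)^t = $78,857.54


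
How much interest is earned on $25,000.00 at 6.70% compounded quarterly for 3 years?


Compound interest earned = final amount − principal.
A = P(1 + r/n)^(nt) = $25,000.00 × (1 + 0.067/4)^(4 × 3) = $30,514.78
Interest = A − P = $30,514.78 − $25,000.00 = $5,514.78

Interest = A - P = $5,514.78


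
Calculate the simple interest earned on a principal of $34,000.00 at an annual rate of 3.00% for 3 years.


Simple interest formula: I = P × r × t
I = $34,000.00 × 0.03 × 3
I = $3,060.00

I = P × r × t = $3,060.00


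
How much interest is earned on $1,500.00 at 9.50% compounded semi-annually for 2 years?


Compound interest earned = final amount − principal.
A = P(1 + r/n)^(nt) = $1,500.00 × (1 + 0.095/2)^(2 × 2) = $1,805.96
Interest = A − P = $1,805.96 − $1,500.00 = $305.96

Interest = A - P = $305.96


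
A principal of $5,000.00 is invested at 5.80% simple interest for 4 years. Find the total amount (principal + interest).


Total amount formula: A = P(1 + rt) = P + P·r·t
Interest: I = P × r × t = $5,000.00 × 0.058 × 4 = $1,160.00
A = P + I = $5,000.00 + $1,160.00 = $6,160.00

A = P + I = P(1 + rt) = $6,160.00


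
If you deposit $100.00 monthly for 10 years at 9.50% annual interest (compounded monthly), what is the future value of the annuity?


Future value of an ordinary annuity: FV = PMT × ((1 + r)^n − 1) / r
Monthly rate r = 0.095/12 ≈ 0.00791667, n = 120
FV = $100.00 × ((1 + 0.095/12)^120 − 1) / (0.095/12)
FV = $100.00 × 199.080682
FV = $19,908.07

FV = PMT × ((1+r)^n - 1)/r = $19,908.07


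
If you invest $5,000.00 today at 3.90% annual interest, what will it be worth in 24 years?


Future value formula: FV = PV × (1 + r)^t
FV = $5,000.00 × (1 + 0.039)^24
FV = $5,000.00 × 2.5048005
FV = $12,524.00

FV = PV × (1 + r)^t = $12,524.00


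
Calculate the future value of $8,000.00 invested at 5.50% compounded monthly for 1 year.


Compound interest formula: A = P(1 + r/n)^(nt)
A = $8,000.00 × (1 + 0.055/12)^(12 × 1)
Growth factor: (1 + 0.055/12)^12 = 1.056408
A = $8,000.00 × 1.056408
A = $8,451.26

A = P(1 + r/n)^(nt) = $8,451.26


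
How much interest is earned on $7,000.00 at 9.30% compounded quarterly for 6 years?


Compound interest earned = final amount − principal.
A = P(1 + r/n)^(nt) = $7,000.00 × (1 + 0.093/4)^(4 × 6) = $12,152.35
Interest = A − P = $12,152.35 − $7,000.00 = $5,152.35

Interest = A - P = $5,152.35


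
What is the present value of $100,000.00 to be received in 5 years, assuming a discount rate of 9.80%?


Present value formula: PV = FV / (1 + r)^t
PV = $100,000.00 / (1 + 0.098)^5
PV = $100,000.00 / 1.595922
PV = $62,659.70

PV = FV / (1 + r)^t = $62,659.70


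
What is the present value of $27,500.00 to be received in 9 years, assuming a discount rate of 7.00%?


Present value formula: PV = FV / (1 + r)^t
PV = $27,500.00 / (1 + 0.07)^9
PV = $27,500.00 / 1.838459
PV = $14,958.18

PV = FV / (1 + r)^t = $14,958.18


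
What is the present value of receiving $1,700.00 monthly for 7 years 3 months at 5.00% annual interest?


Present value of an ordinary annuity: PV = PMT × (1 − (1 + r)^(−n)) / r
Monthly rate r = 0.05/12 ≈ 0.00416667, n = 87
PV = $1,700.00 × (1 − (1 + 0.05/12)^(−87)) / (0.05/12)
PV = $1,700.00 × 72.849929
PV = $123,844.88

PV = PMT × (1-(1+r)^(-n))/r = $123,844.88


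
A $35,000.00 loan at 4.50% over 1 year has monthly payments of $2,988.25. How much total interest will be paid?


Total paid over the life of the loan = PMT × n.
Total paid = $2,988.25 × 12 = $35,859.00
Total interest = total paid − principal = $35,859.00 − $35,000.00 = $859.00

Total interest = (PMT × n) - PV = $859.00


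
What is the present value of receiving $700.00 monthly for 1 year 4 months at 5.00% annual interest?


Present value of an ordinary annuity: PV = PMT × (1 − (1 + r)^(−n)) / r
Monthly rate r = 0.05/12 ≈ 0.00416667, n = 16
PV = $700.00 × (1 − (1 + 0.05/12)^(−16)) / (0.05/12)
PV = $700.00 × 15.447224
PV = $10,813.06

PV = PMT × (1-(1+r)^(-n))/r = $10,813.06


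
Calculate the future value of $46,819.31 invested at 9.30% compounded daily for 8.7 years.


Compound interest formula: A = P(1 + r/n)^(nt)
A = $46,819.31 × (1 + 0.093/365)^(365 × 8.7)
Growth factor: (1 + 0.093/365)^3175.5 = 2.24565433
A = $46,819.31 × 2.24565433
A = $105,139.99

A = P(1 + r/n)^(nt) = $105,139.99


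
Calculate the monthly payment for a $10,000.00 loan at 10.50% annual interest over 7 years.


Loan payment formula: PMT = PV × r / (1 − (1 + r)^(−n))
Monthly rate r = 0.105/12 = 0.00875, n = 84 months
Denominator: 1 − (1 + 0.105/12)^(−84) = 0.518959
PMT = $10,000.00 × (0.105/12) / 0.518959
PMT = $168.61 per month

PMT = PV × r / (1-(1+r)^(-n)) = $168.61/month


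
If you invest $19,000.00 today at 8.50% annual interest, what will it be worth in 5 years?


Future value formula: FV = PV × (1 + r)^t
FV = $19,000.00 × (1 + 0.085)^5
FV = $19,000.00 × 1.503657
FV = $28,569.48

FV = PV × (1 + r)^t = $28,569.48


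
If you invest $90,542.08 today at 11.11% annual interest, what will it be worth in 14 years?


Future value formula: FV = PV × (1 + r)^t
FV = $90,542.08 × (1 + 0.1111)^14
FV = $90,542.08 × 4.3706302
FV = $395,725.95

FV = PV × (1 + r)^t = $395,725.95


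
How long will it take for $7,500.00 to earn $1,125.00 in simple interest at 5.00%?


Rearrange the simple interest formula for t:
I = P × r × t  ⇒  t = I / (P × r)
t = $1,125.00 / ($7,500.00 × 0.05)
t = 3

t = I/(P×r) = 3 years


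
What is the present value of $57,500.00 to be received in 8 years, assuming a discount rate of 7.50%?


Present value formula: PV = FV / (1 + r)^t
PV = $57,500.00 / (1 + 0.075)^8
PV = $57,500.00 / 1.783478
PV = $32,240.38

PV = FV / (1 + r)^t = $32,240.38


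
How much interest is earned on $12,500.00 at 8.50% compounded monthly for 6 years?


Compound interest earned = final amount − principal.
A = P(1 + r/n)^(nt) = $12,500.00 × (1 + 0.085/12)^(12 × 6) = $20,778.75
Interest = A − P = $20,778.75 − $12,500.00 = $8,278.75

Interest = A - P = $8,278.75


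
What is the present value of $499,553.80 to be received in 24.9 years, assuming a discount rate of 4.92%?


Present value formula: PV = FV / (1 + r)^t
PV = $499,553.80 / (1 + 0.0492)^24.9
PV = $499,553.80 / 3.3065205
PV = $151,081.42

PV = FV / (1 + r)^t = $151,081.42


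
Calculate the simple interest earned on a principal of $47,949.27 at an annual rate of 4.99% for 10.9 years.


Simple interest formula: I = P × r × t
I = $47,949.27 × 0.0499 × 10.9
I = $26,080.09

I = P × r × t = $26,080.09


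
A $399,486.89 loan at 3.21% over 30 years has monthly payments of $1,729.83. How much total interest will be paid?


Total paid over the life of the loan = PMT × n.
Total paid = $1,729.83 × 360 = $622,738.80
Total interest = total paid − principal = $622,738.80 − $399,486.89 = $223,251.91

Total interest = (PMT × n) - PV = $223,251.91


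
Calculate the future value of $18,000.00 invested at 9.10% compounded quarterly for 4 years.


Compound interest formula: A = P(1 + r/n)^(nt)
A = $18,000.00 × (1 + 0.091/4)^(4 × 4)
Growth factor: (1 + 0.091/4)^16 = 1.4332165
A = $18,000.00 × 1.4332165
A = $25,797.90

A = P(1 + r/n)^(nt) = $25,797.90


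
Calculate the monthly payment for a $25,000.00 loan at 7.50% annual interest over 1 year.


Loan payment formula: PMT = PV × r / (1 − (1 + r)^(−n))
Monthly rate r = 0.075/12 = 0.00625, n = 12 months
Denominator: 1 − (1 + 0.075/12)^(−12) = 0.07203995
PMT = $25,000.00 × (0.075/12) / 0.07203995
PMT = $2,168.94 per month

PMT = PV × r / (1-(1+r)^(-n)) = $2,168.94/month


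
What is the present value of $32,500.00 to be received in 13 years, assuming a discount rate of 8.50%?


Present value formula: PV = FV / (1 + r)^t
PV = $32,500.00 / (1 + 0.085)^13
PV = $32,500.00 / 2.887930
PV = $11,253.74

PV = FV / (1 + r)^t = $11,253.74


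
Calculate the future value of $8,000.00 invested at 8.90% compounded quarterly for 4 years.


Compound interest formula: A = P(1 + r/n)^(nt)
A = $8,000.00 × (1 + 0.089/4)^(4 × 4)
Growth factor: (1 + 0.089/4)^16 = 1.42204686
A = $8,000.00 × 1.42204686
A = $11,376.37

A = P(1 + r/n)^(nt) = $11,376.37


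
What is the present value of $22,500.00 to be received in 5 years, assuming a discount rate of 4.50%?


Present value formula: PV = FV / (1 + r)^t
PV = $22,500.00 / (1 + 0.045)^5
PV = $22,500.00 / 1.246182
PV = $18,055.15

PV = FV / (1 + r)^t = $18,055.15


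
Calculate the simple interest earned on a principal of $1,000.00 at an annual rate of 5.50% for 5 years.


Simple interest formula: I = P × r × t
I = $1,000.00 × 0.055 × 5
I = $275.00

I = P × r × t = $275.00


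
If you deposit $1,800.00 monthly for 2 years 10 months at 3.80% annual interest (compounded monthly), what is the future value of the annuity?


Future value of an ordinary annuity: FV = PMT × ((1 + r)^n − 1) / r
Monthly rate r = 0.038/12 ≈ 0.00316667, n = 34
FV = $1,800.00 × ((1 + 0.038/12)^34 − 1) / (0.038/12)
FV = $1,800.00 × 35.838007
FV = $64,508.41

FV = PMT × ((1+r)^n - 1)/r = $64,508.41


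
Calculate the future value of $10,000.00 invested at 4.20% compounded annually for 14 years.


Compound interest formula: A = P(1 + r/n)^(nt)
A = $10,000.00 × (1 + 0.042/1)^(1 × 14)
Growth factor: (1 + 0.042/1)^14 = 1.778886
A = $10,000.00 × 1.778886
A = $17,788.86

A = P(1 + r/n)^(nt) = $17,788.86


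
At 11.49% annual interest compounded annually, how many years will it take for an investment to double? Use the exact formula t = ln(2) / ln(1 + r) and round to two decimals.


Doubling condition: (1 + r)^t = 2
Take ln of both sides: t × ln(1 + r) = ln(2)
t = ln(2) / ln(1 + r)
t = 0.693147 / 0.108765
t = 6.37

t = ln(2) / ln(1 + r) = 6.37 years


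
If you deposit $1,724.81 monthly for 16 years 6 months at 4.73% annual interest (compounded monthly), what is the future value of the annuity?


Future value of an ordinary annuity: FV = PMT × ((1 + r)^n − 1) / r
Monthly rate r = 0.0473/12 ≈ 0.00394167, n = 198
FV = $1,724.81 × ((1 + 0.0473/12)^198 − 1) / (0.0473/12)
FV = $1,724.81 × 299.139602
FV = $515,958.98

FV = PMT × ((1+r)^n - 1)/r = $515,958.98


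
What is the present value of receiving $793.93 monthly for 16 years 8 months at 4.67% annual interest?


Present value of an ordinary annuity: PV = PMT × (1 − (1 + r)^(−n)) / r
Monthly rate r = 0.0467/12 ≈ 0.00389167, n = 200
PV = $793.93 × (1 − (1 + 0.0467/12)^(−200)) / (0.0467/12)
PV = $793.93 × 138.792771
PV = $110,191.74

PV = PMT × (1-(1+r)^(-n))/r = $110,191.74


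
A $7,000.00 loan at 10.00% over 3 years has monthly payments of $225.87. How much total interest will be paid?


Total paid over the life of the loan = PMT × n.
Total paid = $225.87 × 36 = $8,131.32
Total interest = total paid − principal = $8,131.32 − $7,000.00 = $1,131.32

Total interest = (PMT × n) - PV = $1,131.32


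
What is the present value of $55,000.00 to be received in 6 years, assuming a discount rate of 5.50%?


Present value formula: PV = FV / (1 + r)^t
PV = $55,000.00 / (1 + 0.055)^6
PV = $55,000.00 / 1.378843
PV = $39,888.52

PV = FV / (1 + r)^t = $39,888.52


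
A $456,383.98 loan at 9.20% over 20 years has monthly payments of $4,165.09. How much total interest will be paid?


Total paid over the life of the loan = PMT × n.
Total paid = $4,165.09 × 240 = $999,621.60
Total interest = total paid − principal = $999,621.60 − $456,383.98 = $543,237.62

Total interest = (PMT × n) - PV = $543,237.62


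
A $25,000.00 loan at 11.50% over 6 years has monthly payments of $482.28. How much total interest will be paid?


Total paid over the life of the loan = PMT × n.
Total paid = $482.28 × 72 = $34,724.16
Total interest = total paid − principal = $34,724.16 − $25,000.00 = $9,724.16

Total interest = (PMT × n) - PV = $9,724.16


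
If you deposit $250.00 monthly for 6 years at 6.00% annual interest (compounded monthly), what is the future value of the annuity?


Future value of an ordinary annuity: FV = PMT × ((1 + r)^n − 1) / r
Monthly rate r = 0.06/12 = 0.005, n = 72
FV = $250.00 × ((1 + 0.06/12)^72 − 1) / (0.06/12)
FV = $250.00 × 86.408856
FV = $21,602.21

FV = PMT × ((1+r)^n - 1)/r = $21,602.21


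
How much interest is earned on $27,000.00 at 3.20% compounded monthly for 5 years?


Compound interest earned = final amount − principal.
A = P(1 + r/n)^(nt) = $27,000.00 × (1 + 0.032/12)^(12 × 5) = $31,678.05
Interest = A − P = $31,678.05 − $27,000.00 = $4,678.05

Interest = A - P = $4,678.05


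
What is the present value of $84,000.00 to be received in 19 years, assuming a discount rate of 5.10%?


Present value formula: PV = FV / (1 + r)^t
PV = $84,000.00 / (1 + 0.051)^19
PV = $84,000.00 / 2.573070
PV = $32,645.83

PV = FV / (1 + r)^t = $32,645.83


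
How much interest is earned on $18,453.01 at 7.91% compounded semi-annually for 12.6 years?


Compound interest earned = final amount − principal.
A = P(1 + r/n)^(nt) = $18,453.01 × (1 + 0.0791/2)^(2 × 12.6) = $49,042.30
Interest = A − P = $49,042.30 − $18,453.01 = $30,589.29

Interest = A - P = $30,589.29


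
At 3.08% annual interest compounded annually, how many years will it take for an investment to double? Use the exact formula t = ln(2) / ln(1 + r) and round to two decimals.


Doubling condition: (1 + r)^t = 2
Take ln of both sides: t × ln(1 + r) = ln(2)
t = ln(2) / ln(1 + r)
t = 0.693147 / 0.030335
t = 22.85

t = ln(2) / ln(1 + r) = 22.85 years


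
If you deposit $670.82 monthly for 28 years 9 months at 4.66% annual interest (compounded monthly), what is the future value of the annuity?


Future value of an ordinary annuity: FV = PMT × ((1 + r)^n − 1) / r
Monthly rate r = 0.0466/12 ≈ 0.00388333, n = 345
FV = $670.82 × ((1 + 0.0466/12)^345 − 1) / (0.0466/12)
FV = $670.82 × 723.140386
FV = $485,097.03

FV = PMT × ((1+r)^n - 1)/r = $485,097.03


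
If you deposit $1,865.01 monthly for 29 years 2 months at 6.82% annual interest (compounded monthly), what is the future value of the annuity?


Future value of an ordinary annuity: FV = PMT × ((1 + r)^n − 1) / r
Monthly rate r = 0.0682/12 ≈ 0.00568333, n = 350
FV = $1,865.01 × ((1 + 0.0682/12)^350 − 1) / (0.0682/12)
FV = $1,865.01 × 1102.943334
FV = $2,057,000.35

FV = PMT × ((1+r)^n - 1)/r = $2,057,000.35


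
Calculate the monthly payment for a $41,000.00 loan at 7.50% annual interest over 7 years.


Loan payment formula: PMT = PV × r / (1 − (1 + r)^(−n))
Monthly rate r = 0.075/12 = 0.00625, n = 84 months
Denominator: 1 − (1 + 0.075/12)^(−84) = 0.407477
PMT = $41,000.00 × (0.075/12) / 0.407477
PMT = $628.87 per month

PMT = PV × r / (1-(1+r)^(-n)) = $628.87/month


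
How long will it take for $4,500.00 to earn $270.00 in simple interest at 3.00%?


Rearrange the simple interest formula for t:
I = P × r × t  ⇒  t = I / (P × r)
t = $270.00 / ($4,500.00 × 0.03)
t = 2

t = I/(P×r) = 2 years


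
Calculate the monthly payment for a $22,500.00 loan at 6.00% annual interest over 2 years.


Loan payment formula: PMT = PV × r / (1 − (1 + r)^(−n))
Monthly rate r = 0.06/12 = 0.005, n = 24 months
Denominator: 1 − (1 + 0.06/12)^(−24) = 0.1128143
PMT = $22,500.00 × (0.06/12) / 0.1128143
PMT = $997.21 per month

PMT = PV × r / (1-(1+r)^(-n)) = $997.21/month


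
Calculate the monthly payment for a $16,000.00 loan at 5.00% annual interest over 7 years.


Loan payment formula: PMT = PV × r / (1 − (1 + r)^(−n))
Monthly rate r = 0.05/12 ≈ 0.00416667, n = 84 months
Denominator: 1 − (1 + 0.05/12)^(−84) = 0.294799
PMT = $16,000.00 × (0.05/12) / 0.294799
PMT = $226.14 per month

PMT = PV × r / (1-(1+r)^(-n)) = $226.14/month


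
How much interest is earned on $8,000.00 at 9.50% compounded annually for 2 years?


Compound interest earned = final amount − principal.
A = P(1 + r/n)^(nt) = $8,000.00 × (1 + 0.095/1)^(1 × 2) = $9,592.20
Interest = A − P = $9,592.20 − $8,000.00 = $1,592.20

Interest = A - P = $1,592.20


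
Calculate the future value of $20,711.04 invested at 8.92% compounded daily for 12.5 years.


Compound interest formula: A = P(1 + r/n)^(nt)
A = $20,711.04 × (1 + 0.0892/365)^(365 × 12.5)
Growth factor: (1 + 0.0892/365)^4562.5 = 3.049153
A = $20,711.04 × 3.049153
A = $63,151.13

A = P(1 + r/n)^(nt) = $63,151.13


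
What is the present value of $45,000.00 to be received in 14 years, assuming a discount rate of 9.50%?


Present value formula: PV = FV / (1 + r)^t
PV = $45,000.00 / (1 + 0.095)^14
PV = $45,000.00 / 3.562851
PV = $12,630.33

PV = FV / (1 + r)^t = $12,630.33


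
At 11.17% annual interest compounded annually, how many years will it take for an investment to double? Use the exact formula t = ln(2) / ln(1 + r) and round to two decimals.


Doubling condition: (1 + r)^t = 2
Take ln of both sides: t × ln(1 + r) = ln(2)
t = ln(2) / ln(1 + r)
t = 0.693147 / 0.105890
t = 6.55

t = ln(2) / ln(1 + r) = 6.55 years


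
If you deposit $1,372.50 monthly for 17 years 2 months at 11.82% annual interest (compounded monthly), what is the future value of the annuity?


Future value of an ordinary annuity: FV = PMT × ((1 + r)^n − 1) / r
Monthly rate r = 0.1182/12 = 0.00985, n = 206
FV = $1,372.50 × ((1 + 0.1182/12)^206 − 1) / (0.1182/12)
FV = $1,372.50 × 663.155783
FV = $910,181.31

FV = PMT × ((1+r)^n - 1)/r = $910,181.31


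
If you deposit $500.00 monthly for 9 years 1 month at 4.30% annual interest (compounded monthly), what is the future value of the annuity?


Future value of an ordinary annuity: FV = PMT × ((1 + r)^n − 1) / r
Monthly rate r = 0.043/12 ≈ 0.00358333, n = 109
FV = $500.00 × ((1 + 0.043/12)^109 − 1) / (0.043/12)
FV = $500.00 × 133.063606
FV = $66,531.80

FV = PMT × ((1+r)^n - 1)/r = $66,531.80


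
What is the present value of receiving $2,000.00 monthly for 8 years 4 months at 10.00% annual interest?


Present value of an ordinary annuity: PV = PMT × (1 − (1 + r)^(−n)) / r
Monthly rate r = 0.1/12 ≈ 0.00833333, n = 100
PV = $2,000.00 × (1 − (1 + 0.1/12)^(−100)) / (0.1/12)
PV = $2,000.00 × 67.667821
PV = $135,335.64

PV = PMT × (1-(1+r)^(-n))/r = $135,335.64


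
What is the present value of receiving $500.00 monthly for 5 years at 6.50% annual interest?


Present value of an ordinary annuity: PV = PMT × (1 − (1 + r)^(−n)) / r
Monthly rate r = 0.065/12 ≈ 0.00541667, n = 60
PV = $500.00 × (1 − (1 + 0.065/12)^(−60)) / (0.065/12)
PV = $500.00 × 51.108680
PV = $25,554.34

PV = PMT × (1-(1+r)^(-n))/r = $25,554.34


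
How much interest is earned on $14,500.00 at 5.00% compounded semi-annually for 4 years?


Compound interest earned = final amount − principal.
A = P(1 + r/n)^(nt) = $14,500.00 × (1 + 0.05/2)^(2 × 4) = $17,666.84
Interest = A − P = $17,666.84 − $14,500.00 = $3,166.84

Interest = A - P = $3,166.84


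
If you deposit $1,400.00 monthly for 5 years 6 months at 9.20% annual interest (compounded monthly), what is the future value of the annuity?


Future value of an ordinary annuity: FV = PMT × ((1 + r)^n − 1) / r
Monthly rate r = 0.092/12 ≈ 0.00766667, n = 66
FV = $1,400.00 × ((1 + 0.092/12)^66 − 1) / (0.092/12)
FV = $1,400.00 × 85.492899
FV = $119,690.06

FV = PMT × ((1+r)^n - 1)/r = $119,690.06


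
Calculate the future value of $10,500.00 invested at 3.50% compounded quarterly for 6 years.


Compound interest formula: A = P(1 + r/n)^(nt)
A = $10,500.00 × (1 + 0.035/4)^(4 × 6)
Growth factor: (1 + 0.035/4)^24 = 1.2325517
A = $10,500.00 × 1.2325517
A = $12,941.79

A = P(1 + r/n)^(nt) = $12,941.79


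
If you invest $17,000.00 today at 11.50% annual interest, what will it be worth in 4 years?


Future value formula: FV = PV × (1 + r)^t
FV = $17,000.00 × (1 + 0.115)^4
FV = $17,000.00 × 1.545608
FV = $26,275.34

FV = PV × (1 + r)^t = $26,275.34


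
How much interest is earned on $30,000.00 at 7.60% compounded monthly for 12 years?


Compound interest earned = final amount − principal.
A = P(1 + r/n)^(nt) = $30,000.00 × (1 + 0.076/12)^(12 × 12) = $74,464.43
Interest = A − P = $74,464.43 − $30,000.00 = $44,464.43

Interest = A - P = $44,464.43


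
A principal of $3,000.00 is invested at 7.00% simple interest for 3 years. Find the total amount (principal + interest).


Total amount formula: A = P(1 + rt) = P + P·r·t
Interest: I = P × r × t = $3,000.00 × 0.07 × 3 = $630.00
A = P + I = $3,000.00 + $630.00 = $3,630.00

A = P + I = P(1 + rt) = $3,630.00


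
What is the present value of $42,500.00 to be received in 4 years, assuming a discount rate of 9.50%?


Present value formula: PV = FV / (1 + r)^t
PV = $42,500.00 / (1 + 0.095)^4
PV = $42,500.00 / 1.437661
PV = $29,561.91

PV = FV / (1 + r)^t = $29,561.91


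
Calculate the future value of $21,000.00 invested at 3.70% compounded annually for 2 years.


Compound interest formula: A = P(1 + r/n)^(nt)
A = $21,000.00 × (1 + 0.037/1)^(1 × 2)
Growth factor: (1 + 0.037/1)^2 = 1.075369
A = $21,000.00 × 1.075369
A = $22,582.75

A = P(1 + r/n)^(nt) = $22,582.75


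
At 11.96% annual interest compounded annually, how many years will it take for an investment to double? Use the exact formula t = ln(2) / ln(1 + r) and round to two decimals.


Doubling condition: (1 + r)^t = 2
Take ln of both sides: t × ln(1 + r) = ln(2)
t = ln(2) / ln(1 + r)
t = 0.693147 / 0.112971
t = 6.14

t = ln(2) / ln(1 + r) = 6.14 years


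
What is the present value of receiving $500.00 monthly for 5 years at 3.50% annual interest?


Present value of an ordinary annuity: PV = PMT × (1 − (1 + r)^(−n)) / r
Monthly rate r = 0.035/12 ≈ 0.00291667, n = 60
PV = $500.00 × (1 − (1 + 0.035/12)^(−60)) / (0.035/12)
PV = $500.00 × 54.969988
PV = $27,484.99

PV = PMT × (1-(1+r)^(-n))/r = $27,484.99


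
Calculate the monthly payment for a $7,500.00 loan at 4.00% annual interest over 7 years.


Loan payment formula: PMT = PV × r / (1 − (1 + r)^(−n))
Monthly rate r = 0.04/12 ≈ 0.00333333, n = 84 months
Denominator: 1 − (1 + 0.04/12)^(−84) = 0.243864
PMT = $7,500.00 × (0.04/12) / 0.243864
PMT = $102.52 per month

PMT = PV × r / (1-(1+r)^(-n)) = $102.52/month


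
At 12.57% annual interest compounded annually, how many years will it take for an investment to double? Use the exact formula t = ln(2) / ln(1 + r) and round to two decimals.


Doubling condition: (1 + r)^t = 2
Take ln of both sides: t × ln(1 + r) = ln(2)
t = ln(2) / ln(1 + r)
t = 0.693147 / 0.118405
t = 5.85

t = ln(2) / ln(1 + r) = 5.85 years
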